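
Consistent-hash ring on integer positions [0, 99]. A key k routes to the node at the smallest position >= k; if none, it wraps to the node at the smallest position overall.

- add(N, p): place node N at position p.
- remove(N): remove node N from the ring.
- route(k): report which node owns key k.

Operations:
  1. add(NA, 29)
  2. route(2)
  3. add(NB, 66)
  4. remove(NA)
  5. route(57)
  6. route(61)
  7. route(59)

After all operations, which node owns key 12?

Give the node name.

Answer: NB

Derivation:
Op 1: add NA@29 -> ring=[29:NA]
Op 2: route key 2: smallest pos >= 2 is 29 -> NA
Op 3: add NB@66 -> ring=[29:NA,66:NB]
Op 4: remove NA -> ring=[66:NB]
Op 5: route key 57: smallest pos >= 57 is 66 -> NB
Op 6: route key 61: smallest pos >= 61 is 66 -> NB
Op 7: route key 59: smallest pos >= 59 is 66 -> NB
Final route key 12: smallest pos >= 12 is 66 -> NB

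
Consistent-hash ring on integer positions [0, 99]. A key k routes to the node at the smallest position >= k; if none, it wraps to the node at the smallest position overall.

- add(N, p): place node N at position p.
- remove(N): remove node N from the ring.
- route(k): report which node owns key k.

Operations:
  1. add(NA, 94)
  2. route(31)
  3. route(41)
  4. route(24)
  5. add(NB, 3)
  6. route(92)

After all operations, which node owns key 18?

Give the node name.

Answer: NA

Derivation:
Op 1: add NA@94 -> ring=[94:NA]
Op 2: route key 31: smallest pos >= 31 is 94 -> NA
Op 3: route key 41: smallest pos >= 41 is 94 -> NA
Op 4: route key 24: smallest pos >= 24 is 94 -> NA
Op 5: add NB@3 -> ring=[3:NB,94:NA]
Op 6: route key 92: smallest pos >= 92 is 94 -> NA
Final route key 18: smallest pos >= 18 is 94 -> NA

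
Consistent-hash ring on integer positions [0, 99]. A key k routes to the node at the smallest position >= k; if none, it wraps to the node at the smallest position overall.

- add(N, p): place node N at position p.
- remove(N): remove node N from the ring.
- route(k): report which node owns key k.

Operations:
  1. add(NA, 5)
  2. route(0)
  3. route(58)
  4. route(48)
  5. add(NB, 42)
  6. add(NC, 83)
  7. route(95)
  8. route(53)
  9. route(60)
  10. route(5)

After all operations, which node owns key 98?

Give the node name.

Op 1: add NA@5 -> ring=[5:NA]
Op 2: route key 0: smallest pos >= 0 is 5 -> NA
Op 3: route key 58: none >= 58, wrap to smallest pos 5 -> NA
Op 4: route key 48: none >= 48, wrap to smallest pos 5 -> NA
Op 5: add NB@42 -> ring=[5:NA,42:NB]
Op 6: add NC@83 -> ring=[5:NA,42:NB,83:NC]
Op 7: route key 95: none >= 95, wrap to smallest pos 5 -> NA
Op 8: route key 53: smallest pos >= 53 is 83 -> NC
Op 9: route key 60: smallest pos >= 60 is 83 -> NC
Op 10: route key 5: smallest pos >= 5 is 5 -> NA
Final route key 98: none >= 98, wrap to smallest pos 5 -> NA

Answer: NA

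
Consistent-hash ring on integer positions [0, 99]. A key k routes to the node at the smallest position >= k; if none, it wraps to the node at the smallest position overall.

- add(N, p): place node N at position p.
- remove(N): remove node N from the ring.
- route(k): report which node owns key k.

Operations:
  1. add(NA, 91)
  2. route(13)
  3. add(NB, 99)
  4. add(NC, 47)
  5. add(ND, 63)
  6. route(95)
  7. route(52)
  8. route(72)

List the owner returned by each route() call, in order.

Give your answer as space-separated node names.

Op 1: add NA@91 -> ring=[91:NA]
Op 2: route key 13: smallest pos >= 13 is 91 -> NA
Op 3: add NB@99 -> ring=[91:NA,99:NB]
Op 4: add NC@47 -> ring=[47:NC,91:NA,99:NB]
Op 5: add ND@63 -> ring=[47:NC,63:ND,91:NA,99:NB]
Op 6: route key 95: smallest pos >= 95 is 99 -> NB
Op 7: route key 52: smallest pos >= 52 is 63 -> ND
Op 8: route key 72: smallest pos >= 72 is 91 -> NA

Answer: NA NB ND NA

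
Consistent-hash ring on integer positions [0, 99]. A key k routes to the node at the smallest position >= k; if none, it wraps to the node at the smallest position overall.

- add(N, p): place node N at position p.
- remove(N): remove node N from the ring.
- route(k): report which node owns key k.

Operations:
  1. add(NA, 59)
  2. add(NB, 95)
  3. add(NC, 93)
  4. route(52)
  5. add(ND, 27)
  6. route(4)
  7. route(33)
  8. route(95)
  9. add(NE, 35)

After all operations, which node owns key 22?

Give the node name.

Op 1: add NA@59 -> ring=[59:NA]
Op 2: add NB@95 -> ring=[59:NA,95:NB]
Op 3: add NC@93 -> ring=[59:NA,93:NC,95:NB]
Op 4: route key 52: smallest pos >= 52 is 59 -> NA
Op 5: add ND@27 -> ring=[27:ND,59:NA,93:NC,95:NB]
Op 6: route key 4: smallest pos >= 4 is 27 -> ND
Op 7: route key 33: smallest pos >= 33 is 59 -> NA
Op 8: route key 95: smallest pos >= 95 is 95 -> NB
Op 9: add NE@35 -> ring=[27:ND,35:NE,59:NA,93:NC,95:NB]
Final route key 22: smallest pos >= 22 is 27 -> ND

Answer: ND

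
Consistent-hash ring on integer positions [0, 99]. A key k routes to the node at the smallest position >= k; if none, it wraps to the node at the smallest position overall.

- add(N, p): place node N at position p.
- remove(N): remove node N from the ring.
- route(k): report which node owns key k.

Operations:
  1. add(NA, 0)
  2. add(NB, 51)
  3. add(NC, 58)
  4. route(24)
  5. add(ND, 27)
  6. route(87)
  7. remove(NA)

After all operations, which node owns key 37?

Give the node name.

Answer: NB

Derivation:
Op 1: add NA@0 -> ring=[0:NA]
Op 2: add NB@51 -> ring=[0:NA,51:NB]
Op 3: add NC@58 -> ring=[0:NA,51:NB,58:NC]
Op 4: route key 24: smallest pos >= 24 is 51 -> NB
Op 5: add ND@27 -> ring=[0:NA,27:ND,51:NB,58:NC]
Op 6: route key 87: none >= 87, wrap to smallest pos 0 -> NA
Op 7: remove NA -> ring=[27:ND,51:NB,58:NC]
Final route key 37: smallest pos >= 37 is 51 -> NB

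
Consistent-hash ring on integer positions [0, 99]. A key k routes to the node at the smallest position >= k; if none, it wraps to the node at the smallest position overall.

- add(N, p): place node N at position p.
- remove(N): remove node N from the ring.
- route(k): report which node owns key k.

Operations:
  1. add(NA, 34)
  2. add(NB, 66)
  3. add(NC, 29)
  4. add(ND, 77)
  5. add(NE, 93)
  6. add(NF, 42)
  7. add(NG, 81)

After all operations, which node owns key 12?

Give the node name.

Op 1: add NA@34 -> ring=[34:NA]
Op 2: add NB@66 -> ring=[34:NA,66:NB]
Op 3: add NC@29 -> ring=[29:NC,34:NA,66:NB]
Op 4: add ND@77 -> ring=[29:NC,34:NA,66:NB,77:ND]
Op 5: add NE@93 -> ring=[29:NC,34:NA,66:NB,77:ND,93:NE]
Op 6: add NF@42 -> ring=[29:NC,34:NA,42:NF,66:NB,77:ND,93:NE]
Op 7: add NG@81 -> ring=[29:NC,34:NA,42:NF,66:NB,77:ND,81:NG,93:NE]
Final route key 12: smallest pos >= 12 is 29 -> NC

Answer: NC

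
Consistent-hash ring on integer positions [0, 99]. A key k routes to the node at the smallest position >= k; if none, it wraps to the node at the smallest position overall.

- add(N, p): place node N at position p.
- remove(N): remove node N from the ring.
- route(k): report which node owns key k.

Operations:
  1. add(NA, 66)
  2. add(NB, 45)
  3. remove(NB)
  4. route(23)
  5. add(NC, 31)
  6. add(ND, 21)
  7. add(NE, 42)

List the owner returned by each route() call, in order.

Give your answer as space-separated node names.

Answer: NA

Derivation:
Op 1: add NA@66 -> ring=[66:NA]
Op 2: add NB@45 -> ring=[45:NB,66:NA]
Op 3: remove NB -> ring=[66:NA]
Op 4: route key 23: smallest pos >= 23 is 66 -> NA
Op 5: add NC@31 -> ring=[31:NC,66:NA]
Op 6: add ND@21 -> ring=[21:ND,31:NC,66:NA]
Op 7: add NE@42 -> ring=[21:ND,31:NC,42:NE,66:NA]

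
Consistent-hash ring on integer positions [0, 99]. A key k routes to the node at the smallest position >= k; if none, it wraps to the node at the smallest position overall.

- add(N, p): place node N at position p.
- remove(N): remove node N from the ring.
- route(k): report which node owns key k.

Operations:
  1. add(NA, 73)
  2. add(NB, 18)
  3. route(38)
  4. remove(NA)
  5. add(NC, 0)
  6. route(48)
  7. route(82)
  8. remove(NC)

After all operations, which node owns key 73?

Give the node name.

Answer: NB

Derivation:
Op 1: add NA@73 -> ring=[73:NA]
Op 2: add NB@18 -> ring=[18:NB,73:NA]
Op 3: route key 38: smallest pos >= 38 is 73 -> NA
Op 4: remove NA -> ring=[18:NB]
Op 5: add NC@0 -> ring=[0:NC,18:NB]
Op 6: route key 48: none >= 48, wrap to smallest pos 0 -> NC
Op 7: route key 82: none >= 82, wrap to smallest pos 0 -> NC
Op 8: remove NC -> ring=[18:NB]
Final route key 73: none >= 73, wrap to smallest pos 18 -> NB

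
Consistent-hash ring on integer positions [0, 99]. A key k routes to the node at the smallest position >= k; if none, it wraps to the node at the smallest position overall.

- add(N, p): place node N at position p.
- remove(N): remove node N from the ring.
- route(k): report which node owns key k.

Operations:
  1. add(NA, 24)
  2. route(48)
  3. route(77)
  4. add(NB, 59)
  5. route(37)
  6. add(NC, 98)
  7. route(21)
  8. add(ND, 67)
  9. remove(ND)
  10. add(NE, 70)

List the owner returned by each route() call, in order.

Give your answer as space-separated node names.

Answer: NA NA NB NA

Derivation:
Op 1: add NA@24 -> ring=[24:NA]
Op 2: route key 48: none >= 48, wrap to smallest pos 24 -> NA
Op 3: route key 77: none >= 77, wrap to smallest pos 24 -> NA
Op 4: add NB@59 -> ring=[24:NA,59:NB]
Op 5: route key 37: smallest pos >= 37 is 59 -> NB
Op 6: add NC@98 -> ring=[24:NA,59:NB,98:NC]
Op 7: route key 21: smallest pos >= 21 is 24 -> NA
Op 8: add ND@67 -> ring=[24:NA,59:NB,67:ND,98:NC]
Op 9: remove ND -> ring=[24:NA,59:NB,98:NC]
Op 10: add NE@70 -> ring=[24:NA,59:NB,70:NE,98:NC]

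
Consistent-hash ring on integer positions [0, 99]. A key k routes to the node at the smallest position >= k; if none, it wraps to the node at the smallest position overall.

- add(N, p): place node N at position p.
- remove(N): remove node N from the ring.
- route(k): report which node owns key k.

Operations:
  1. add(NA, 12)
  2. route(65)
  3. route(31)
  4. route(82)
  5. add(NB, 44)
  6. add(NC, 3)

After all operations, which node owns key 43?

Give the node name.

Op 1: add NA@12 -> ring=[12:NA]
Op 2: route key 65: none >= 65, wrap to smallest pos 12 -> NA
Op 3: route key 31: none >= 31, wrap to smallest pos 12 -> NA
Op 4: route key 82: none >= 82, wrap to smallest pos 12 -> NA
Op 5: add NB@44 -> ring=[12:NA,44:NB]
Op 6: add NC@3 -> ring=[3:NC,12:NA,44:NB]
Final route key 43: smallest pos >= 43 is 44 -> NB

Answer: NB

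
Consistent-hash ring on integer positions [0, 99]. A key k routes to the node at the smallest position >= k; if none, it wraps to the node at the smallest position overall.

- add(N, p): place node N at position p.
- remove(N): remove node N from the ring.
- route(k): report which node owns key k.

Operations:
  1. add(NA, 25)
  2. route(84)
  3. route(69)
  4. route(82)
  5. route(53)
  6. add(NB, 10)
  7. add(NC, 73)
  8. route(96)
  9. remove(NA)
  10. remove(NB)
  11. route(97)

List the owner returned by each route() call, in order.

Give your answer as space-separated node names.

Op 1: add NA@25 -> ring=[25:NA]
Op 2: route key 84: none >= 84, wrap to smallest pos 25 -> NA
Op 3: route key 69: none >= 69, wrap to smallest pos 25 -> NA
Op 4: route key 82: none >= 82, wrap to smallest pos 25 -> NA
Op 5: route key 53: none >= 53, wrap to smallest pos 25 -> NA
Op 6: add NB@10 -> ring=[10:NB,25:NA]
Op 7: add NC@73 -> ring=[10:NB,25:NA,73:NC]
Op 8: route key 96: none >= 96, wrap to smallest pos 10 -> NB
Op 9: remove NA -> ring=[10:NB,73:NC]
Op 10: remove NB -> ring=[73:NC]
Op 11: route key 97: none >= 97, wrap to smallest pos 73 -> NC

Answer: NA NA NA NA NB NC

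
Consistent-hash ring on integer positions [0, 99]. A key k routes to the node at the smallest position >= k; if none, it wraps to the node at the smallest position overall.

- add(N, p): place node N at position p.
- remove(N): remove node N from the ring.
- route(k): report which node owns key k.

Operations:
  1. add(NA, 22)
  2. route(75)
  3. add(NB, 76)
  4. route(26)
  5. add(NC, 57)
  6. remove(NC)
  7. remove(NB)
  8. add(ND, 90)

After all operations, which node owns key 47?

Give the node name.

Answer: ND

Derivation:
Op 1: add NA@22 -> ring=[22:NA]
Op 2: route key 75: none >= 75, wrap to smallest pos 22 -> NA
Op 3: add NB@76 -> ring=[22:NA,76:NB]
Op 4: route key 26: smallest pos >= 26 is 76 -> NB
Op 5: add NC@57 -> ring=[22:NA,57:NC,76:NB]
Op 6: remove NC -> ring=[22:NA,76:NB]
Op 7: remove NB -> ring=[22:NA]
Op 8: add ND@90 -> ring=[22:NA,90:ND]
Final route key 47: smallest pos >= 47 is 90 -> ND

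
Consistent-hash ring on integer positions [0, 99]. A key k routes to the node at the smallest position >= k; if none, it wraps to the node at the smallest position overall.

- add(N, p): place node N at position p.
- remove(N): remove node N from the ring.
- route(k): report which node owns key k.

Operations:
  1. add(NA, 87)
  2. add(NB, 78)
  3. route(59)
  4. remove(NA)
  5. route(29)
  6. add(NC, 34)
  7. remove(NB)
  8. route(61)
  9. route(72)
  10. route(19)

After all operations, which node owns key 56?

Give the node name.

Op 1: add NA@87 -> ring=[87:NA]
Op 2: add NB@78 -> ring=[78:NB,87:NA]
Op 3: route key 59: smallest pos >= 59 is 78 -> NB
Op 4: remove NA -> ring=[78:NB]
Op 5: route key 29: smallest pos >= 29 is 78 -> NB
Op 6: add NC@34 -> ring=[34:NC,78:NB]
Op 7: remove NB -> ring=[34:NC]
Op 8: route key 61: none >= 61, wrap to smallest pos 34 -> NC
Op 9: route key 72: none >= 72, wrap to smallest pos 34 -> NC
Op 10: route key 19: smallest pos >= 19 is 34 -> NC
Final route key 56: none >= 56, wrap to smallest pos 34 -> NC

Answer: NC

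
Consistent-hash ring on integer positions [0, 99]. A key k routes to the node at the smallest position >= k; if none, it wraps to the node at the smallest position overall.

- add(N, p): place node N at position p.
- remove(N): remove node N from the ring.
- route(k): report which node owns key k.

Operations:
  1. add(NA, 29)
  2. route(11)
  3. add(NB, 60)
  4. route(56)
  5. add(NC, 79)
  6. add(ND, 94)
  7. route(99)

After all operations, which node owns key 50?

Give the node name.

Op 1: add NA@29 -> ring=[29:NA]
Op 2: route key 11: smallest pos >= 11 is 29 -> NA
Op 3: add NB@60 -> ring=[29:NA,60:NB]
Op 4: route key 56: smallest pos >= 56 is 60 -> NB
Op 5: add NC@79 -> ring=[29:NA,60:NB,79:NC]
Op 6: add ND@94 -> ring=[29:NA,60:NB,79:NC,94:ND]
Op 7: route key 99: none >= 99, wrap to smallest pos 29 -> NA
Final route key 50: smallest pos >= 50 is 60 -> NB

Answer: NB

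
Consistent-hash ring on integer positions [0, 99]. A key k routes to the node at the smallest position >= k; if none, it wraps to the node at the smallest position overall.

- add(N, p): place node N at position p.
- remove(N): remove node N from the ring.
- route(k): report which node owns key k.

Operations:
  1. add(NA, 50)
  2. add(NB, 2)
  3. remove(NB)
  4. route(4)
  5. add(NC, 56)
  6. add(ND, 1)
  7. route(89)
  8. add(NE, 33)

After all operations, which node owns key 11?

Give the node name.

Answer: NE

Derivation:
Op 1: add NA@50 -> ring=[50:NA]
Op 2: add NB@2 -> ring=[2:NB,50:NA]
Op 3: remove NB -> ring=[50:NA]
Op 4: route key 4: smallest pos >= 4 is 50 -> NA
Op 5: add NC@56 -> ring=[50:NA,56:NC]
Op 6: add ND@1 -> ring=[1:ND,50:NA,56:NC]
Op 7: route key 89: none >= 89, wrap to smallest pos 1 -> ND
Op 8: add NE@33 -> ring=[1:ND,33:NE,50:NA,56:NC]
Final route key 11: smallest pos >= 11 is 33 -> NE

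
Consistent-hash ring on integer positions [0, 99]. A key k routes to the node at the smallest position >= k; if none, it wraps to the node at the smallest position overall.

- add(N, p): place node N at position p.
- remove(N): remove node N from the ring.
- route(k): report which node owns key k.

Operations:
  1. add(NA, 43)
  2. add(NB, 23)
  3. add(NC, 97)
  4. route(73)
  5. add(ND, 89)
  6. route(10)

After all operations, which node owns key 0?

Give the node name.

Answer: NB

Derivation:
Op 1: add NA@43 -> ring=[43:NA]
Op 2: add NB@23 -> ring=[23:NB,43:NA]
Op 3: add NC@97 -> ring=[23:NB,43:NA,97:NC]
Op 4: route key 73: smallest pos >= 73 is 97 -> NC
Op 5: add ND@89 -> ring=[23:NB,43:NA,89:ND,97:NC]
Op 6: route key 10: smallest pos >= 10 is 23 -> NB
Final route key 0: smallest pos >= 0 is 23 -> NB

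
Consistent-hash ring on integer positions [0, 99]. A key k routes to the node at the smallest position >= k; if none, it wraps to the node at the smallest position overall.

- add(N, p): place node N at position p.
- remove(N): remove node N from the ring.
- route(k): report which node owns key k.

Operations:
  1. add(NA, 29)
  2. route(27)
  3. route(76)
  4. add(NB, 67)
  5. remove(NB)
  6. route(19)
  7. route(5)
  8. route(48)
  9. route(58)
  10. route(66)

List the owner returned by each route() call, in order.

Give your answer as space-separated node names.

Answer: NA NA NA NA NA NA NA

Derivation:
Op 1: add NA@29 -> ring=[29:NA]
Op 2: route key 27: smallest pos >= 27 is 29 -> NA
Op 3: route key 76: none >= 76, wrap to smallest pos 29 -> NA
Op 4: add NB@67 -> ring=[29:NA,67:NB]
Op 5: remove NB -> ring=[29:NA]
Op 6: route key 19: smallest pos >= 19 is 29 -> NA
Op 7: route key 5: smallest pos >= 5 is 29 -> NA
Op 8: route key 48: none >= 48, wrap to smallest pos 29 -> NA
Op 9: route key 58: none >= 58, wrap to smallest pos 29 -> NA
Op 10: route key 66: none >= 66, wrap to smallest pos 29 -> NA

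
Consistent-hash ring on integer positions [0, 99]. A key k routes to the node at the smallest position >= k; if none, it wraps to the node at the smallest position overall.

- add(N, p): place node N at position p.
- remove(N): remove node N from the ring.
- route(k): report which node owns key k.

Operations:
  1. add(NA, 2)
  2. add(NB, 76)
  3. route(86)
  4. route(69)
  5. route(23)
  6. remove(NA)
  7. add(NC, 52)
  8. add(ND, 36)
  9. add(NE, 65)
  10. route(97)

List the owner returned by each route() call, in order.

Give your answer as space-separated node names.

Answer: NA NB NB ND

Derivation:
Op 1: add NA@2 -> ring=[2:NA]
Op 2: add NB@76 -> ring=[2:NA,76:NB]
Op 3: route key 86: none >= 86, wrap to smallest pos 2 -> NA
Op 4: route key 69: smallest pos >= 69 is 76 -> NB
Op 5: route key 23: smallest pos >= 23 is 76 -> NB
Op 6: remove NA -> ring=[76:NB]
Op 7: add NC@52 -> ring=[52:NC,76:NB]
Op 8: add ND@36 -> ring=[36:ND,52:NC,76:NB]
Op 9: add NE@65 -> ring=[36:ND,52:NC,65:NE,76:NB]
Op 10: route key 97: none >= 97, wrap to smallest pos 36 -> ND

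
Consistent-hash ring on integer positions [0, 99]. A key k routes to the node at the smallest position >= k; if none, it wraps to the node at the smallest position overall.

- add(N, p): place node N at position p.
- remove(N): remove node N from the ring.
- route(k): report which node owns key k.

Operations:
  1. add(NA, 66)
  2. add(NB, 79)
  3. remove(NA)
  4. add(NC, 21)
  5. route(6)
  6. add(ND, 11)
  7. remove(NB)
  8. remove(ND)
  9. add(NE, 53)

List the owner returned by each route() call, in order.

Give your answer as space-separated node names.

Answer: NC

Derivation:
Op 1: add NA@66 -> ring=[66:NA]
Op 2: add NB@79 -> ring=[66:NA,79:NB]
Op 3: remove NA -> ring=[79:NB]
Op 4: add NC@21 -> ring=[21:NC,79:NB]
Op 5: route key 6: smallest pos >= 6 is 21 -> NC
Op 6: add ND@11 -> ring=[11:ND,21:NC,79:NB]
Op 7: remove NB -> ring=[11:ND,21:NC]
Op 8: remove ND -> ring=[21:NC]
Op 9: add NE@53 -> ring=[21:NC,53:NE]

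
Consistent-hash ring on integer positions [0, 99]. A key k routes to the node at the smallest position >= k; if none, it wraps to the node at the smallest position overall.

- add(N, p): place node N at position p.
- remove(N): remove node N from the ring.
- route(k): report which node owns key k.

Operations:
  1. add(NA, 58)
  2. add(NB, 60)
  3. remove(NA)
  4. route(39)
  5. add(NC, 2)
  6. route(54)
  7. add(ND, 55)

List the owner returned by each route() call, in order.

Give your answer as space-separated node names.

Op 1: add NA@58 -> ring=[58:NA]
Op 2: add NB@60 -> ring=[58:NA,60:NB]
Op 3: remove NA -> ring=[60:NB]
Op 4: route key 39: smallest pos >= 39 is 60 -> NB
Op 5: add NC@2 -> ring=[2:NC,60:NB]
Op 6: route key 54: smallest pos >= 54 is 60 -> NB
Op 7: add ND@55 -> ring=[2:NC,55:ND,60:NB]

Answer: NB NB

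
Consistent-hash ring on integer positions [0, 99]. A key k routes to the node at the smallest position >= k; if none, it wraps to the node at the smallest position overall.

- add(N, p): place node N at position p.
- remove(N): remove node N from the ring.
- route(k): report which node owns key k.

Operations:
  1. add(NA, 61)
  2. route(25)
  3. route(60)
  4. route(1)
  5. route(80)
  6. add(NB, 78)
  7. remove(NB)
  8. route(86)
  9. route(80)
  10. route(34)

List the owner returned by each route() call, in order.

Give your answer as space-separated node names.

Op 1: add NA@61 -> ring=[61:NA]
Op 2: route key 25: smallest pos >= 25 is 61 -> NA
Op 3: route key 60: smallest pos >= 60 is 61 -> NA
Op 4: route key 1: smallest pos >= 1 is 61 -> NA
Op 5: route key 80: none >= 80, wrap to smallest pos 61 -> NA
Op 6: add NB@78 -> ring=[61:NA,78:NB]
Op 7: remove NB -> ring=[61:NA]
Op 8: route key 86: none >= 86, wrap to smallest pos 61 -> NA
Op 9: route key 80: none >= 80, wrap to smallest pos 61 -> NA
Op 10: route key 34: smallest pos >= 34 is 61 -> NA

Answer: NA NA NA NA NA NA NA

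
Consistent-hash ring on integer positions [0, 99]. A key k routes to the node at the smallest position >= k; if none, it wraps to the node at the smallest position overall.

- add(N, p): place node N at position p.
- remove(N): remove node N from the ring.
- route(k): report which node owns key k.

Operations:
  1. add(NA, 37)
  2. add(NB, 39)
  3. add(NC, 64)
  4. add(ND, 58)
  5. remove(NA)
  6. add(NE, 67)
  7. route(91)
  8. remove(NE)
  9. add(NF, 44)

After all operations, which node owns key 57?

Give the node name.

Op 1: add NA@37 -> ring=[37:NA]
Op 2: add NB@39 -> ring=[37:NA,39:NB]
Op 3: add NC@64 -> ring=[37:NA,39:NB,64:NC]
Op 4: add ND@58 -> ring=[37:NA,39:NB,58:ND,64:NC]
Op 5: remove NA -> ring=[39:NB,58:ND,64:NC]
Op 6: add NE@67 -> ring=[39:NB,58:ND,64:NC,67:NE]
Op 7: route key 91: none >= 91, wrap to smallest pos 39 -> NB
Op 8: remove NE -> ring=[39:NB,58:ND,64:NC]
Op 9: add NF@44 -> ring=[39:NB,44:NF,58:ND,64:NC]
Final route key 57: smallest pos >= 57 is 58 -> ND

Answer: ND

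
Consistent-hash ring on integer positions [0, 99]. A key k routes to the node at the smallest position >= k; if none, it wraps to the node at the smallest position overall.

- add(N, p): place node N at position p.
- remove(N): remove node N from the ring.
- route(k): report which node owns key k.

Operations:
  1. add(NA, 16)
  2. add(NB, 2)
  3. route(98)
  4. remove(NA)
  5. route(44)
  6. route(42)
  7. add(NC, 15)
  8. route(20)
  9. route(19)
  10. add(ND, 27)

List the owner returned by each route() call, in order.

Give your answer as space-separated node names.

Answer: NB NB NB NB NB

Derivation:
Op 1: add NA@16 -> ring=[16:NA]
Op 2: add NB@2 -> ring=[2:NB,16:NA]
Op 3: route key 98: none >= 98, wrap to smallest pos 2 -> NB
Op 4: remove NA -> ring=[2:NB]
Op 5: route key 44: none >= 44, wrap to smallest pos 2 -> NB
Op 6: route key 42: none >= 42, wrap to smallest pos 2 -> NB
Op 7: add NC@15 -> ring=[2:NB,15:NC]
Op 8: route key 20: none >= 20, wrap to smallest pos 2 -> NB
Op 9: route key 19: none >= 19, wrap to smallest pos 2 -> NB
Op 10: add ND@27 -> ring=[2:NB,15:NC,27:ND]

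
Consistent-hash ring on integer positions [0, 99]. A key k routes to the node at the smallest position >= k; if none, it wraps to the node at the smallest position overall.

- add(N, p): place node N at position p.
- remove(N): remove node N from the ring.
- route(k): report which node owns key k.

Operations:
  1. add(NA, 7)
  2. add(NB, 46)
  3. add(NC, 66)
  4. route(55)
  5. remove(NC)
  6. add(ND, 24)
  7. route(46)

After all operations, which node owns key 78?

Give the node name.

Answer: NA

Derivation:
Op 1: add NA@7 -> ring=[7:NA]
Op 2: add NB@46 -> ring=[7:NA,46:NB]
Op 3: add NC@66 -> ring=[7:NA,46:NB,66:NC]
Op 4: route key 55: smallest pos >= 55 is 66 -> NC
Op 5: remove NC -> ring=[7:NA,46:NB]
Op 6: add ND@24 -> ring=[7:NA,24:ND,46:NB]
Op 7: route key 46: smallest pos >= 46 is 46 -> NB
Final route key 78: none >= 78, wrap to smallest pos 7 -> NA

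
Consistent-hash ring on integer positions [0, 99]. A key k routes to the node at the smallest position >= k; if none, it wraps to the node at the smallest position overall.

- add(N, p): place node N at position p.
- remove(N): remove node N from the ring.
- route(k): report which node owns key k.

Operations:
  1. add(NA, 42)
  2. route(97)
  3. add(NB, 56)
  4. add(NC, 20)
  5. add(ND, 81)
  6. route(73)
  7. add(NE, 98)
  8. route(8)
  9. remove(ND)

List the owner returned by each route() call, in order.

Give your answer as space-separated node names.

Answer: NA ND NC

Derivation:
Op 1: add NA@42 -> ring=[42:NA]
Op 2: route key 97: none >= 97, wrap to smallest pos 42 -> NA
Op 3: add NB@56 -> ring=[42:NA,56:NB]
Op 4: add NC@20 -> ring=[20:NC,42:NA,56:NB]
Op 5: add ND@81 -> ring=[20:NC,42:NA,56:NB,81:ND]
Op 6: route key 73: smallest pos >= 73 is 81 -> ND
Op 7: add NE@98 -> ring=[20:NC,42:NA,56:NB,81:ND,98:NE]
Op 8: route key 8: smallest pos >= 8 is 20 -> NC
Op 9: remove ND -> ring=[20:NC,42:NA,56:NB,98:NE]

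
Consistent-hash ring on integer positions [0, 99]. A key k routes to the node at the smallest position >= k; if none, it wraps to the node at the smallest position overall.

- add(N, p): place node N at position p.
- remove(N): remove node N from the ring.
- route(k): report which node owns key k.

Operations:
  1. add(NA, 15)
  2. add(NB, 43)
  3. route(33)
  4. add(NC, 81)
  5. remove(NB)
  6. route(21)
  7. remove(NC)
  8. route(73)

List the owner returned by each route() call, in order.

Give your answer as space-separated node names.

Op 1: add NA@15 -> ring=[15:NA]
Op 2: add NB@43 -> ring=[15:NA,43:NB]
Op 3: route key 33: smallest pos >= 33 is 43 -> NB
Op 4: add NC@81 -> ring=[15:NA,43:NB,81:NC]
Op 5: remove NB -> ring=[15:NA,81:NC]
Op 6: route key 21: smallest pos >= 21 is 81 -> NC
Op 7: remove NC -> ring=[15:NA]
Op 8: route key 73: none >= 73, wrap to smallest pos 15 -> NA

Answer: NB NC NA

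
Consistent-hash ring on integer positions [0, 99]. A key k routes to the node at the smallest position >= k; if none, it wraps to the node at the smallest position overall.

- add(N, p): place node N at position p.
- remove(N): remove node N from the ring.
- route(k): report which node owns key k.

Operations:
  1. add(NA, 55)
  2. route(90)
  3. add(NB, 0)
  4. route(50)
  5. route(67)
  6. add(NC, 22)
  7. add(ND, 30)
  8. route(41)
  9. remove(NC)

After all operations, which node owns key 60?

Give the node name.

Op 1: add NA@55 -> ring=[55:NA]
Op 2: route key 90: none >= 90, wrap to smallest pos 55 -> NA
Op 3: add NB@0 -> ring=[0:NB,55:NA]
Op 4: route key 50: smallest pos >= 50 is 55 -> NA
Op 5: route key 67: none >= 67, wrap to smallest pos 0 -> NB
Op 6: add NC@22 -> ring=[0:NB,22:NC,55:NA]
Op 7: add ND@30 -> ring=[0:NB,22:NC,30:ND,55:NA]
Op 8: route key 41: smallest pos >= 41 is 55 -> NA
Op 9: remove NC -> ring=[0:NB,30:ND,55:NA]
Final route key 60: none >= 60, wrap to smallest pos 0 -> NB

Answer: NB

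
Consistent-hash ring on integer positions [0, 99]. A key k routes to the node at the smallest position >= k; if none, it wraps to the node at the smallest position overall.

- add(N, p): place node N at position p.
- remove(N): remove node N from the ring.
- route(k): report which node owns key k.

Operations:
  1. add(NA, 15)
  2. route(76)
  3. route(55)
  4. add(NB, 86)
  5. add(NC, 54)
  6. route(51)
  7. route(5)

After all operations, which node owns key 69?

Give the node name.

Answer: NB

Derivation:
Op 1: add NA@15 -> ring=[15:NA]
Op 2: route key 76: none >= 76, wrap to smallest pos 15 -> NA
Op 3: route key 55: none >= 55, wrap to smallest pos 15 -> NA
Op 4: add NB@86 -> ring=[15:NA,86:NB]
Op 5: add NC@54 -> ring=[15:NA,54:NC,86:NB]
Op 6: route key 51: smallest pos >= 51 is 54 -> NC
Op 7: route key 5: smallest pos >= 5 is 15 -> NA
Final route key 69: smallest pos >= 69 is 86 -> NB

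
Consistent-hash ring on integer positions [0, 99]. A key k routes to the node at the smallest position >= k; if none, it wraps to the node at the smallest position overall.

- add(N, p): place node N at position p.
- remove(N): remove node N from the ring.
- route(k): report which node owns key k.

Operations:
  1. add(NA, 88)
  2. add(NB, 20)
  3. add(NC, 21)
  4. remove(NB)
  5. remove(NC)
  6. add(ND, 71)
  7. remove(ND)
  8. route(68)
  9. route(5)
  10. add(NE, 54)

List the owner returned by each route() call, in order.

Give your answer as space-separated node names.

Op 1: add NA@88 -> ring=[88:NA]
Op 2: add NB@20 -> ring=[20:NB,88:NA]
Op 3: add NC@21 -> ring=[20:NB,21:NC,88:NA]
Op 4: remove NB -> ring=[21:NC,88:NA]
Op 5: remove NC -> ring=[88:NA]
Op 6: add ND@71 -> ring=[71:ND,88:NA]
Op 7: remove ND -> ring=[88:NA]
Op 8: route key 68: smallest pos >= 68 is 88 -> NA
Op 9: route key 5: smallest pos >= 5 is 88 -> NA
Op 10: add NE@54 -> ring=[54:NE,88:NA]

Answer: NA NA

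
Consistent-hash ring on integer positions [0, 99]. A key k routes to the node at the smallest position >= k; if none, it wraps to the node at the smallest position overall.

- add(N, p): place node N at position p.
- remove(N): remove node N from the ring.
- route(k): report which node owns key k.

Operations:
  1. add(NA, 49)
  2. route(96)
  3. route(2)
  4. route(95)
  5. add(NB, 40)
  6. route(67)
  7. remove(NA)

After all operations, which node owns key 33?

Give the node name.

Op 1: add NA@49 -> ring=[49:NA]
Op 2: route key 96: none >= 96, wrap to smallest pos 49 -> NA
Op 3: route key 2: smallest pos >= 2 is 49 -> NA
Op 4: route key 95: none >= 95, wrap to smallest pos 49 -> NA
Op 5: add NB@40 -> ring=[40:NB,49:NA]
Op 6: route key 67: none >= 67, wrap to smallest pos 40 -> NB
Op 7: remove NA -> ring=[40:NB]
Final route key 33: smallest pos >= 33 is 40 -> NB

Answer: NB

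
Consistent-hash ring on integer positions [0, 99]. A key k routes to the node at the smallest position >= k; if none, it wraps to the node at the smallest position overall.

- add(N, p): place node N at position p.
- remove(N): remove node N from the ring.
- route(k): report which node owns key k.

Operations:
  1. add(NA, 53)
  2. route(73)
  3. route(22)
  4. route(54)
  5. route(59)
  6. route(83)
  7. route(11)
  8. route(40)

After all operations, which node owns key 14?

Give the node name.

Answer: NA

Derivation:
Op 1: add NA@53 -> ring=[53:NA]
Op 2: route key 73: none >= 73, wrap to smallest pos 53 -> NA
Op 3: route key 22: smallest pos >= 22 is 53 -> NA
Op 4: route key 54: none >= 54, wrap to smallest pos 53 -> NA
Op 5: route key 59: none >= 59, wrap to smallest pos 53 -> NA
Op 6: route key 83: none >= 83, wrap to smallest pos 53 -> NA
Op 7: route key 11: smallest pos >= 11 is 53 -> NA
Op 8: route key 40: smallest pos >= 40 is 53 -> NA
Final route key 14: smallest pos >= 14 is 53 -> NA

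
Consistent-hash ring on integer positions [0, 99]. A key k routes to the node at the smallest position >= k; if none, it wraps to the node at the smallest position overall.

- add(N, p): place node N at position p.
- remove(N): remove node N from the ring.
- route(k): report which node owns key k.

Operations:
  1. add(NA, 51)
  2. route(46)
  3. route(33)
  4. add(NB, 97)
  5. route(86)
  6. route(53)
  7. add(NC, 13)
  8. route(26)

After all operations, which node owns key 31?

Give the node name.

Answer: NA

Derivation:
Op 1: add NA@51 -> ring=[51:NA]
Op 2: route key 46: smallest pos >= 46 is 51 -> NA
Op 3: route key 33: smallest pos >= 33 is 51 -> NA
Op 4: add NB@97 -> ring=[51:NA,97:NB]
Op 5: route key 86: smallest pos >= 86 is 97 -> NB
Op 6: route key 53: smallest pos >= 53 is 97 -> NB
Op 7: add NC@13 -> ring=[13:NC,51:NA,97:NB]
Op 8: route key 26: smallest pos >= 26 is 51 -> NA
Final route key 31: smallest pos >= 31 is 51 -> NA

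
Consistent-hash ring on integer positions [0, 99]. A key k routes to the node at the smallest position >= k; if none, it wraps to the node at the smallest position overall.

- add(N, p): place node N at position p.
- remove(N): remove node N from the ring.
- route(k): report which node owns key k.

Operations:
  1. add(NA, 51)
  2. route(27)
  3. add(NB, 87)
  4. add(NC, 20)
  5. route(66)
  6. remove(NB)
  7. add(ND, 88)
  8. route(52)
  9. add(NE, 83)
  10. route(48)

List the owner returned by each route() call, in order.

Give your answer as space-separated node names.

Op 1: add NA@51 -> ring=[51:NA]
Op 2: route key 27: smallest pos >= 27 is 51 -> NA
Op 3: add NB@87 -> ring=[51:NA,87:NB]
Op 4: add NC@20 -> ring=[20:NC,51:NA,87:NB]
Op 5: route key 66: smallest pos >= 66 is 87 -> NB
Op 6: remove NB -> ring=[20:NC,51:NA]
Op 7: add ND@88 -> ring=[20:NC,51:NA,88:ND]
Op 8: route key 52: smallest pos >= 52 is 88 -> ND
Op 9: add NE@83 -> ring=[20:NC,51:NA,83:NE,88:ND]
Op 10: route key 48: smallest pos >= 48 is 51 -> NA

Answer: NA NB ND NA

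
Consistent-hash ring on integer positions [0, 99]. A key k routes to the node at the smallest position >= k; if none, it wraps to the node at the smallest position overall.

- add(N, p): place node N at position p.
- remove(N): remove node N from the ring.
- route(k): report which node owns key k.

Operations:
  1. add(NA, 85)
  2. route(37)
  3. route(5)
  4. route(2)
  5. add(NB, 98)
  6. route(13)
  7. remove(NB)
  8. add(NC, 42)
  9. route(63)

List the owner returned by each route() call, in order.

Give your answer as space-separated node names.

Answer: NA NA NA NA NA

Derivation:
Op 1: add NA@85 -> ring=[85:NA]
Op 2: route key 37: smallest pos >= 37 is 85 -> NA
Op 3: route key 5: smallest pos >= 5 is 85 -> NA
Op 4: route key 2: smallest pos >= 2 is 85 -> NA
Op 5: add NB@98 -> ring=[85:NA,98:NB]
Op 6: route key 13: smallest pos >= 13 is 85 -> NA
Op 7: remove NB -> ring=[85:NA]
Op 8: add NC@42 -> ring=[42:NC,85:NA]
Op 9: route key 63: smallest pos >= 63 is 85 -> NA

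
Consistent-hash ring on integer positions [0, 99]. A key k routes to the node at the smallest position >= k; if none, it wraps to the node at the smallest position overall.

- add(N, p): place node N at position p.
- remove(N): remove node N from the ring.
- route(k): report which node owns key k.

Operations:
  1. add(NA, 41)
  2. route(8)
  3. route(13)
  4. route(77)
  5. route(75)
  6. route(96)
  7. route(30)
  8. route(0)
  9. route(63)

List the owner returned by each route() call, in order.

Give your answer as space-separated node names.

Answer: NA NA NA NA NA NA NA NA

Derivation:
Op 1: add NA@41 -> ring=[41:NA]
Op 2: route key 8: smallest pos >= 8 is 41 -> NA
Op 3: route key 13: smallest pos >= 13 is 41 -> NA
Op 4: route key 77: none >= 77, wrap to smallest pos 41 -> NA
Op 5: route key 75: none >= 75, wrap to smallest pos 41 -> NA
Op 6: route key 96: none >= 96, wrap to smallest pos 41 -> NA
Op 7: route key 30: smallest pos >= 30 is 41 -> NA
Op 8: route key 0: smallest pos >= 0 is 41 -> NA
Op 9: route key 63: none >= 63, wrap to smallest pos 41 -> NA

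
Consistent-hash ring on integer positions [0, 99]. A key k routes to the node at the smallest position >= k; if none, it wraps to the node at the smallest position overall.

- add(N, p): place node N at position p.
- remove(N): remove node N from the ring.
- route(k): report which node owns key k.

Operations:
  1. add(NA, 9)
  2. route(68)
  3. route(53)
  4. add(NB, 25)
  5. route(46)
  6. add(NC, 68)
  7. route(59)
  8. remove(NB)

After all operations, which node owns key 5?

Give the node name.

Op 1: add NA@9 -> ring=[9:NA]
Op 2: route key 68: none >= 68, wrap to smallest pos 9 -> NA
Op 3: route key 53: none >= 53, wrap to smallest pos 9 -> NA
Op 4: add NB@25 -> ring=[9:NA,25:NB]
Op 5: route key 46: none >= 46, wrap to smallest pos 9 -> NA
Op 6: add NC@68 -> ring=[9:NA,25:NB,68:NC]
Op 7: route key 59: smallest pos >= 59 is 68 -> NC
Op 8: remove NB -> ring=[9:NA,68:NC]
Final route key 5: smallest pos >= 5 is 9 -> NA

Answer: NA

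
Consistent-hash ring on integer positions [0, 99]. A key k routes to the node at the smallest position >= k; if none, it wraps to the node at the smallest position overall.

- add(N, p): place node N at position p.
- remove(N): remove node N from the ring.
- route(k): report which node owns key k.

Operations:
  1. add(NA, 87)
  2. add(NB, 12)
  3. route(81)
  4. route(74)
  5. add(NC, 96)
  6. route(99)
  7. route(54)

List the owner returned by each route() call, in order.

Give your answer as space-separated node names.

Op 1: add NA@87 -> ring=[87:NA]
Op 2: add NB@12 -> ring=[12:NB,87:NA]
Op 3: route key 81: smallest pos >= 81 is 87 -> NA
Op 4: route key 74: smallest pos >= 74 is 87 -> NA
Op 5: add NC@96 -> ring=[12:NB,87:NA,96:NC]
Op 6: route key 99: none >= 99, wrap to smallest pos 12 -> NB
Op 7: route key 54: smallest pos >= 54 is 87 -> NA

Answer: NA NA NB NA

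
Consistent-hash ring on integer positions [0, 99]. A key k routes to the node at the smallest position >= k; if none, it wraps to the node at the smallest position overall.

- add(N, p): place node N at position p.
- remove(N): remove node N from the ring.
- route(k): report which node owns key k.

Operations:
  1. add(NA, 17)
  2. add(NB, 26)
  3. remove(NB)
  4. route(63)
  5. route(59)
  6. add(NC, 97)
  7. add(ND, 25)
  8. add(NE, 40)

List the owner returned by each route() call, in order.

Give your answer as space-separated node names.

Op 1: add NA@17 -> ring=[17:NA]
Op 2: add NB@26 -> ring=[17:NA,26:NB]
Op 3: remove NB -> ring=[17:NA]
Op 4: route key 63: none >= 63, wrap to smallest pos 17 -> NA
Op 5: route key 59: none >= 59, wrap to smallest pos 17 -> NA
Op 6: add NC@97 -> ring=[17:NA,97:NC]
Op 7: add ND@25 -> ring=[17:NA,25:ND,97:NC]
Op 8: add NE@40 -> ring=[17:NA,25:ND,40:NE,97:NC]

Answer: NA NA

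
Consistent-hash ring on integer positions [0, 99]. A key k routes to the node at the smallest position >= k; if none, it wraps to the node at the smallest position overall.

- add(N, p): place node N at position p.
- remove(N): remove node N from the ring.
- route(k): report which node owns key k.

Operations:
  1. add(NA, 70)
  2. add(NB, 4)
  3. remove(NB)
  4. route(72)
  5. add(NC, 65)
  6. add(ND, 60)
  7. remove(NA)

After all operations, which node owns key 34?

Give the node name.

Op 1: add NA@70 -> ring=[70:NA]
Op 2: add NB@4 -> ring=[4:NB,70:NA]
Op 3: remove NB -> ring=[70:NA]
Op 4: route key 72: none >= 72, wrap to smallest pos 70 -> NA
Op 5: add NC@65 -> ring=[65:NC,70:NA]
Op 6: add ND@60 -> ring=[60:ND,65:NC,70:NA]
Op 7: remove NA -> ring=[60:ND,65:NC]
Final route key 34: smallest pos >= 34 is 60 -> ND

Answer: ND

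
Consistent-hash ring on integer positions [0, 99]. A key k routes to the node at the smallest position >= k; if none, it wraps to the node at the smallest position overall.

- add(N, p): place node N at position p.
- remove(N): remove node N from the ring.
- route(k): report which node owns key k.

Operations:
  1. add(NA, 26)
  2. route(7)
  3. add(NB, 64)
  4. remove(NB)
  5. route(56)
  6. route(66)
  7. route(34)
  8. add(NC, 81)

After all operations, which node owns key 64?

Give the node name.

Answer: NC

Derivation:
Op 1: add NA@26 -> ring=[26:NA]
Op 2: route key 7: smallest pos >= 7 is 26 -> NA
Op 3: add NB@64 -> ring=[26:NA,64:NB]
Op 4: remove NB -> ring=[26:NA]
Op 5: route key 56: none >= 56, wrap to smallest pos 26 -> NA
Op 6: route key 66: none >= 66, wrap to smallest pos 26 -> NA
Op 7: route key 34: none >= 34, wrap to smallest pos 26 -> NA
Op 8: add NC@81 -> ring=[26:NA,81:NC]
Final route key 64: smallest pos >= 64 is 81 -> NC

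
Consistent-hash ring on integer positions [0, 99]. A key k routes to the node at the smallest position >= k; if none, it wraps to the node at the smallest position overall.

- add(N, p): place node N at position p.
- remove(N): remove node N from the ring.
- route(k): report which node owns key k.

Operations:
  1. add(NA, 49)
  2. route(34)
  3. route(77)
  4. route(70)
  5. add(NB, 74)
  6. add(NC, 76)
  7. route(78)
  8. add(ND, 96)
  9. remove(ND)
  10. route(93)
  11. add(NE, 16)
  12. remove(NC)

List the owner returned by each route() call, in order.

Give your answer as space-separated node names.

Answer: NA NA NA NA NA

Derivation:
Op 1: add NA@49 -> ring=[49:NA]
Op 2: route key 34: smallest pos >= 34 is 49 -> NA
Op 3: route key 77: none >= 77, wrap to smallest pos 49 -> NA
Op 4: route key 70: none >= 70, wrap to smallest pos 49 -> NA
Op 5: add NB@74 -> ring=[49:NA,74:NB]
Op 6: add NC@76 -> ring=[49:NA,74:NB,76:NC]
Op 7: route key 78: none >= 78, wrap to smallest pos 49 -> NA
Op 8: add ND@96 -> ring=[49:NA,74:NB,76:NC,96:ND]
Op 9: remove ND -> ring=[49:NA,74:NB,76:NC]
Op 10: route key 93: none >= 93, wrap to smallest pos 49 -> NA
Op 11: add NE@16 -> ring=[16:NE,49:NA,74:NB,76:NC]
Op 12: remove NC -> ring=[16:NE,49:NA,74:NB]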